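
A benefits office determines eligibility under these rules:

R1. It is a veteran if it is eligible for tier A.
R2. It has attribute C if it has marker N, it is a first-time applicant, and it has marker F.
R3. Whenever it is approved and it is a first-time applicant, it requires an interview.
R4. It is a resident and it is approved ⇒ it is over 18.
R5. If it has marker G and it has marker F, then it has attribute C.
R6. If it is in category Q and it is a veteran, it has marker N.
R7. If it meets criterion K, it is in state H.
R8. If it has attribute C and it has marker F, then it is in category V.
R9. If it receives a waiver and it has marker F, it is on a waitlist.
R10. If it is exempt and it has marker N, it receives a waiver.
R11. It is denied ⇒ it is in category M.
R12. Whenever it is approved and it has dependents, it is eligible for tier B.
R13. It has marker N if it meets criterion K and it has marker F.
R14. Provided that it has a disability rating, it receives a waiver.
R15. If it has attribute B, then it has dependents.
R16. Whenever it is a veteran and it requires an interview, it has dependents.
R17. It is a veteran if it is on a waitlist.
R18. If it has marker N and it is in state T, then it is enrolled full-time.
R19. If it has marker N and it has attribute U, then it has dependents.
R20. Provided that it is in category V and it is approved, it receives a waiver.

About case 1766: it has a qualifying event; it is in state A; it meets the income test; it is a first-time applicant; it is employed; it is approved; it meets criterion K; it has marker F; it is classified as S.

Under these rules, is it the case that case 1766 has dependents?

By R3 (it is approved, it is a first-time applicant): it requires an interview.
By R13 (it meets criterion K, it has marker F): it has marker N.
By R2 (it has marker N, it is a first-time applicant, it has marker F): it has attribute C.
By R8 (it has attribute C, it has marker F): it is in category V.
By R20 (it is in category V, it is approved): it receives a waiver.
By R9 (it receives a waiver, it has marker F): it is on a waitlist.
By R17 (it is on a waitlist): it is a veteran.
By R16 (it is a veteran, it requires an interview): it has dependents.

Yes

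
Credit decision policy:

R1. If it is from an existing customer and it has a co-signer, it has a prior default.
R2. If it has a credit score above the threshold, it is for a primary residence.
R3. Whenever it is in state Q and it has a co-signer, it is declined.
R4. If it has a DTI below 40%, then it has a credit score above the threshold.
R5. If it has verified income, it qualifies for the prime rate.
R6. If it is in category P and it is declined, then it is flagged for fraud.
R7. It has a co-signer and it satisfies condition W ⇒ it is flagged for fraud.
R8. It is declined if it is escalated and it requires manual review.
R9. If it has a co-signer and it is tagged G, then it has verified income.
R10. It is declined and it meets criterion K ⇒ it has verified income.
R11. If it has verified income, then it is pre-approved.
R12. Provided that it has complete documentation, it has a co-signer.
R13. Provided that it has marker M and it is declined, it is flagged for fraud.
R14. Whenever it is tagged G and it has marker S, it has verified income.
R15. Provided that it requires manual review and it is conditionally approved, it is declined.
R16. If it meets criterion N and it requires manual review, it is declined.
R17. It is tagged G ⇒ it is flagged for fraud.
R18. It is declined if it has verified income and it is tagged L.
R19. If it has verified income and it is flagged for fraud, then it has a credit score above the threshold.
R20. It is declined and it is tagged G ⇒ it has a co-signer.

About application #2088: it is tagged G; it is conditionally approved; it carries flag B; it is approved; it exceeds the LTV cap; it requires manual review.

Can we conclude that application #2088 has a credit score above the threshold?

By R15 (it requires manual review, it is conditionally approved): it is declined.
By R17 (it is tagged G): it is flagged for fraud.
By R20 (it is declined, it is tagged G): it has a co-signer.
By R9 (it has a co-signer, it is tagged G): it has verified income.
By R19 (it has verified income, it is flagged for fraud): it has a credit score above the threshold.

Yes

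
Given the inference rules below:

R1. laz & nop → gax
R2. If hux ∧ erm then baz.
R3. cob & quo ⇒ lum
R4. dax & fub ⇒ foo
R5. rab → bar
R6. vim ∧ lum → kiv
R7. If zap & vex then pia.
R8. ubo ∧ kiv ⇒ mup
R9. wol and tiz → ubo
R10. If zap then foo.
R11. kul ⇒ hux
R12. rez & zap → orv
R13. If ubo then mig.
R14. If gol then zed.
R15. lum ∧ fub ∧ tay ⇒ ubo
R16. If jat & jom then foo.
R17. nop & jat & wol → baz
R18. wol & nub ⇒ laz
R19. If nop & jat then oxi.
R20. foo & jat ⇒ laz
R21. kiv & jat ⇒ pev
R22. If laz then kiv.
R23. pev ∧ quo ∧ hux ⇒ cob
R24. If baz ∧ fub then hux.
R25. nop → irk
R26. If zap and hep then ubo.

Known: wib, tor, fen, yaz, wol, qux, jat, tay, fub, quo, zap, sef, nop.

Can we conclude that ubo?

Yes

foo  (by R10: zap)
baz  (by R17: nop, jat, wol)
laz  (by R20: foo, jat)
kiv  (by R22: laz)
hux  (by R24: baz, fub)
pev  (by R21: kiv, jat)
cob  (by R23: pev, quo, hux)
lum  (by R3: cob, quo)
ubo  (by R15: lum, fub, tay)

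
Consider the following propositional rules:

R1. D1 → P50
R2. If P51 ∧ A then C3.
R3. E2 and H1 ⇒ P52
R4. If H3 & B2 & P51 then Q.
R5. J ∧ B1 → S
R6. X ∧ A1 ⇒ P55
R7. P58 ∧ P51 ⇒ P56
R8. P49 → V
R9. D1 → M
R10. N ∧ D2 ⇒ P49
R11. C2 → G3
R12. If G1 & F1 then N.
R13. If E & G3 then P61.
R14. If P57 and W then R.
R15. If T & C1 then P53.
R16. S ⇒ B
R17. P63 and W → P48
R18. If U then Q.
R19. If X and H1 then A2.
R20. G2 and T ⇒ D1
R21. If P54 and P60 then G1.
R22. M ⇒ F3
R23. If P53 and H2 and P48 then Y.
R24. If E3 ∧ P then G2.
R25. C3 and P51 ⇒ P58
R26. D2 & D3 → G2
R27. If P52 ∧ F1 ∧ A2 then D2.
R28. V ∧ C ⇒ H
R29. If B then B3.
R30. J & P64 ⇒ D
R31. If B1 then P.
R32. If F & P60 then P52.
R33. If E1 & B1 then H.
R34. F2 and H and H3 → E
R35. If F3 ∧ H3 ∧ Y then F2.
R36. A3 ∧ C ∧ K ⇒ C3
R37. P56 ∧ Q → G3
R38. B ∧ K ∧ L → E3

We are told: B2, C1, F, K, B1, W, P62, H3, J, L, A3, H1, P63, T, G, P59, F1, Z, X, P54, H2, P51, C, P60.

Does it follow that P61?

Yes

Q  (by R4: H3, B2, P51)
S  (by R5: J, B1)
P53  (by R15: T, C1)
B  (by R16: S)
P48  (by R17: P63, W)
A2  (by R19: X, H1)
G1  (by R21: P54, P60)
Y  (by R23: P53, H2, P48)
P  (by R31: B1)
P52  (by R32: F, P60)
C3  (by R36: A3, C, K)
E3  (by R38: B, K, L)
N  (by R12: G1, F1)
G2  (by R24: E3, P)
P58  (by R25: C3, P51)
D2  (by R27: P52, F1, A2)
P56  (by R7: P58, P51)
P49  (by R10: N, D2)
D1  (by R20: G2, T)
G3  (by R37: P56, Q)
V  (by R8: P49)
M  (by R9: D1)
F3  (by R22: M)
H  (by R28: V, C)
F2  (by R35: F3, H3, Y)
E  (by R34: F2, H, H3)
P61  (by R13: E, G3)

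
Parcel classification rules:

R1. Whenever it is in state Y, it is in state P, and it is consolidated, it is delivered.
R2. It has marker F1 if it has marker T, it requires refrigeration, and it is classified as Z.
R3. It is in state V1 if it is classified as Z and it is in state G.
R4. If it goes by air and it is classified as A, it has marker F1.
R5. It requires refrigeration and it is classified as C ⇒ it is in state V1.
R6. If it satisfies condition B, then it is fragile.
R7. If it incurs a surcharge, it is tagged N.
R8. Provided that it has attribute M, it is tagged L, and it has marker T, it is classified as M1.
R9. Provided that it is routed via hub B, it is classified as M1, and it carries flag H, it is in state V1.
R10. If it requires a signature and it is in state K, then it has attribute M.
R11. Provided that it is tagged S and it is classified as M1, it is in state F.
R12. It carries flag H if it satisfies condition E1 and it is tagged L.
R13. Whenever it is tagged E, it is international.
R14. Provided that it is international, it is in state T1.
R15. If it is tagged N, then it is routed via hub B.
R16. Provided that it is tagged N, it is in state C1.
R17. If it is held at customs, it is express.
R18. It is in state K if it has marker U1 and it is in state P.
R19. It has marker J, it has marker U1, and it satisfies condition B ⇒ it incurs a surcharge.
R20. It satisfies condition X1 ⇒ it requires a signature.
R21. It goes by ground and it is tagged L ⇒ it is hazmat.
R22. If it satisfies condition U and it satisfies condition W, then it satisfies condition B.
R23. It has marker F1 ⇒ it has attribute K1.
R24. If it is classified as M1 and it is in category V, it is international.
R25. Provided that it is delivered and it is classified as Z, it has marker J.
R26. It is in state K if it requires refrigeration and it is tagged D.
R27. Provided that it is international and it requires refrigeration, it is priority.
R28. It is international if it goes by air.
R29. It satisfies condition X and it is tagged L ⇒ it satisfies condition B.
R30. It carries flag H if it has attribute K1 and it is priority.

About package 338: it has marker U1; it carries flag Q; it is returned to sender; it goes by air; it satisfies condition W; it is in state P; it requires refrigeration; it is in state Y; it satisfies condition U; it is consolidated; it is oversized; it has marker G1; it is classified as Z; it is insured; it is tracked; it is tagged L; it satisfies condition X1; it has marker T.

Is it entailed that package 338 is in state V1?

Yes

By R1 (it is in state Y, it is in state P, it is consolidated): it is delivered.
By R2 (it has marker T, it requires refrigeration, it is classified as Z): it has marker F1.
By R18 (it has marker U1, it is in state P): it is in state K.
By R20 (it satisfies condition X1): it requires a signature.
By R22 (it satisfies condition U, it satisfies condition W): it satisfies condition B.
By R23 (it has marker F1): it has attribute K1.
By R25 (it is delivered, it is classified as Z): it has marker J.
By R28 (it goes by air): it is international.
By R10 (it requires a signature, it is in state K): it has attribute M.
By R19 (it has marker J, it has marker U1, it satisfies condition B): it incurs a surcharge.
By R27 (it is international, it requires refrigeration): it is priority.
By R30 (it has attribute K1, it is priority): it carries flag H.
By R7 (it incurs a surcharge): it is tagged N.
By R8 (it has attribute M, it is tagged L, it has marker T): it is classified as M1.
By R15 (it is tagged N): it is routed via hub B.
By R9 (it is routed via hub B, it is classified as M1, it carries flag H): it is in state V1.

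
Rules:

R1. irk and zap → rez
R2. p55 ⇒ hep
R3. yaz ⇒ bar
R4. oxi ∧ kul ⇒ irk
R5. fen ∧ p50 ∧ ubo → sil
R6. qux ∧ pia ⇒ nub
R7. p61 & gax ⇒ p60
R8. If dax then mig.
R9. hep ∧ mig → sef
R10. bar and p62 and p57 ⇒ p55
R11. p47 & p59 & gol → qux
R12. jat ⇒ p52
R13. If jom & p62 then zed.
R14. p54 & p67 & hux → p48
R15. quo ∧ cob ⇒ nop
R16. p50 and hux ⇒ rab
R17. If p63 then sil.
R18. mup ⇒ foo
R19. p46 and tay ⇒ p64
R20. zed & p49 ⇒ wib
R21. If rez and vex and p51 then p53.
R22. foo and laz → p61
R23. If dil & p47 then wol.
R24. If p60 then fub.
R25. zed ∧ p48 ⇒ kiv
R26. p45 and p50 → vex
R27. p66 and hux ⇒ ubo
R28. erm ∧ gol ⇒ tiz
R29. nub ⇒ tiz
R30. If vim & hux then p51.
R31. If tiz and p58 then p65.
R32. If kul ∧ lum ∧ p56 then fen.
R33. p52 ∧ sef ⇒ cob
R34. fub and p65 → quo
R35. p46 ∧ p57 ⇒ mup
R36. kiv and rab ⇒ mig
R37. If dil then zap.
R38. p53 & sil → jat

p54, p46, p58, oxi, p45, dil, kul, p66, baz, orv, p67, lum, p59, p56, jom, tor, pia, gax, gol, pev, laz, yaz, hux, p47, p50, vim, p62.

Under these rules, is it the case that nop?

Forward chaining from the given facts derives: bar, irk, qux, zed, p48, rab, wol, kiv, vex, ubo, p51, fen, mig, zap, rez, sil, nub, p53, tiz, p65, jat, p52.
The only rule concluding nop is R15, which needs quo; that is never established.

No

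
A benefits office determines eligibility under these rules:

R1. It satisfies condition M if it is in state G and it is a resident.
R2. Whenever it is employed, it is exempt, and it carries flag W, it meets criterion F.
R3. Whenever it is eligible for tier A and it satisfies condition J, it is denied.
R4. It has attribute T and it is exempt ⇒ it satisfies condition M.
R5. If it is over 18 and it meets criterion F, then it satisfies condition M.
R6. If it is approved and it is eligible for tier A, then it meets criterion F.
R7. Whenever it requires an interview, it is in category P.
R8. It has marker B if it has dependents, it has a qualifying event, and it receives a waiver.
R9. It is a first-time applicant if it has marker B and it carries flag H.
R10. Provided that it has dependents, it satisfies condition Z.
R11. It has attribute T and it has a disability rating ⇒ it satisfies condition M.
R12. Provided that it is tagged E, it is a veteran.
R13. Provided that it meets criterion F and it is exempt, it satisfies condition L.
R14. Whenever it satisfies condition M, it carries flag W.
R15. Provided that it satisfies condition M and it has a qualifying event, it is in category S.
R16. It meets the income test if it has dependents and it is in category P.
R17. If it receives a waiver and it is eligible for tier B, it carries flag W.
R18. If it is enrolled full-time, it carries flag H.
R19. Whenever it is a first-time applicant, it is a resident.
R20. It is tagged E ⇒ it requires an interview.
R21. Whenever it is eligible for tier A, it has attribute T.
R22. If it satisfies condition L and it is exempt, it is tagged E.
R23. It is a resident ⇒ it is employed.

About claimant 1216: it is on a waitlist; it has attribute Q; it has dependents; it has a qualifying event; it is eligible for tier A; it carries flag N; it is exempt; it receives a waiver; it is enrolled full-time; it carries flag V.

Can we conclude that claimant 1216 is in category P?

By R8 (it has dependents, it has a qualifying event, it receives a waiver): it has marker B.
By R18 (it is enrolled full-time): it carries flag H.
By R21 (it is eligible for tier A): it has attribute T.
By R4 (it has attribute T, it is exempt): it satisfies condition M.
By R9 (it has marker B, it carries flag H): it is a first-time applicant.
By R14 (it satisfies condition M): it carries flag W.
By R19 (it is a first-time applicant): it is a resident.
By R23 (it is a resident): it is employed.
By R2 (it is employed, it is exempt, it carries flag W): it meets criterion F.
By R13 (it meets criterion F, it is exempt): it satisfies condition L.
By R22 (it satisfies condition L, it is exempt): it is tagged E.
By R20 (it is tagged E): it requires an interview.
By R7 (it requires an interview): it is in category P.

Yes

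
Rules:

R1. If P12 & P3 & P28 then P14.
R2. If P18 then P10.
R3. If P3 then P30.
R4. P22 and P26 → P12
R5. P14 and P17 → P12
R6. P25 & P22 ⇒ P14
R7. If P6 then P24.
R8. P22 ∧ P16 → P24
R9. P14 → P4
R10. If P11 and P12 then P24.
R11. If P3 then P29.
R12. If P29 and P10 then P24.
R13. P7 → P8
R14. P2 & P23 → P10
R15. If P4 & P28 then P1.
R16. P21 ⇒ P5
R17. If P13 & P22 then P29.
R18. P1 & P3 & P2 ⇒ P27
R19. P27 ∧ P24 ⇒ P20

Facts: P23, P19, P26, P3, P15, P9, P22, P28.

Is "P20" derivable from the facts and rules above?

No

Forward chaining from the given facts derives: P30, P12, P29, P14, P4, P1.
The only rule concluding P20 is R19, which needs P27; that is never established.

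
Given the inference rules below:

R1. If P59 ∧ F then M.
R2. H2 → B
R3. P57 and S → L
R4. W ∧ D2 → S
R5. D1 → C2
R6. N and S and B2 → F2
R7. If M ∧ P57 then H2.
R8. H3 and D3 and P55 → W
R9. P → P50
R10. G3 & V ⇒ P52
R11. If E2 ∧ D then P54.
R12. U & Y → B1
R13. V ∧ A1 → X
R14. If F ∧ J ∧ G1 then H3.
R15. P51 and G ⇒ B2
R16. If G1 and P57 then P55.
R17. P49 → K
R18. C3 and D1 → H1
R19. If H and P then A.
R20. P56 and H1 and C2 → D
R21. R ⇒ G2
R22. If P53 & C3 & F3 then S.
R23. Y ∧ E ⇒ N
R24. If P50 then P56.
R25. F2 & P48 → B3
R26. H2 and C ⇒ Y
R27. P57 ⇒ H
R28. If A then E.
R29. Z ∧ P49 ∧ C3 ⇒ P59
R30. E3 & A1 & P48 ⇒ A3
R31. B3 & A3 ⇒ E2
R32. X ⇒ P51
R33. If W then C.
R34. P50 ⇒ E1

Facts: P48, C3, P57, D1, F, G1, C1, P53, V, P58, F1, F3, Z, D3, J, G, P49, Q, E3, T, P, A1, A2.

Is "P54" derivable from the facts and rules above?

C2  (by R5: D1)
P50  (by R9: P)
X  (by R13: V, A1)
H3  (by R14: F, J, G1)
P55  (by R16: G1, P57)
H1  (by R18: C3, D1)
S  (by R22: P53, C3, F3)
P56  (by R24: P50)
H  (by R27: P57)
P59  (by R29: Z, P49, C3)
A3  (by R30: E3, A1, P48)
P51  (by R32: X)
M  (by R1: P59, F)
H2  (by R7: M, P57)
W  (by R8: H3, D3, P55)
B2  (by R15: P51, G)
A  (by R19: H, P)
D  (by R20: P56, H1, C2)
E  (by R28: A)
C  (by R33: W)
Y  (by R26: H2, C)
N  (by R23: Y, E)
F2  (by R6: N, S, B2)
B3  (by R25: F2, P48)
E2  (by R31: B3, A3)
P54  (by R11: E2, D)

Yes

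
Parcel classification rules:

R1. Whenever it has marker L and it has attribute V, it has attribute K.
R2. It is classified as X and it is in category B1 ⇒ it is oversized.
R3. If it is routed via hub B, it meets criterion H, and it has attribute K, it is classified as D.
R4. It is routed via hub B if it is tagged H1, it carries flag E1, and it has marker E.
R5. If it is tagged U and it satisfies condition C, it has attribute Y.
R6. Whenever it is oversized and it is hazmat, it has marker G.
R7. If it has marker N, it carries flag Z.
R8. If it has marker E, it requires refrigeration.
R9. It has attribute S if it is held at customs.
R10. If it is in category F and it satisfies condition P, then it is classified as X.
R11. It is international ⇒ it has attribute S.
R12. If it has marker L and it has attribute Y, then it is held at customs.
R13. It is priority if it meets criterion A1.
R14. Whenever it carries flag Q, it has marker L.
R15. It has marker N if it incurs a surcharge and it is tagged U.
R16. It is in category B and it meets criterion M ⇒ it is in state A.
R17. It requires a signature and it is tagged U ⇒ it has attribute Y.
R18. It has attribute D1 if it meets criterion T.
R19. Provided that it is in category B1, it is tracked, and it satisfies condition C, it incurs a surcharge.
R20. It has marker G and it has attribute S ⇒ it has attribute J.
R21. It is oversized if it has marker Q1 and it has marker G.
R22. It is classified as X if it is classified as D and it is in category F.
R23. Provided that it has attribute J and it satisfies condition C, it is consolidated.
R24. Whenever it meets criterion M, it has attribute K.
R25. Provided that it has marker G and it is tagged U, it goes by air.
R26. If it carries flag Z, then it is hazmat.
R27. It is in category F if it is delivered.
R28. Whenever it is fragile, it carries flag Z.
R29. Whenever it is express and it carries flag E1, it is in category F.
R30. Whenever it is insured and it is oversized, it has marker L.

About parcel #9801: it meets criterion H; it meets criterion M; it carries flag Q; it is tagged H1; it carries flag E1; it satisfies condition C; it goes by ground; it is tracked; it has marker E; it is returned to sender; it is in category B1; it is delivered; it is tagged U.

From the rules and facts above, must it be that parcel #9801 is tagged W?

No

Forward chaining from the given facts derives: is routed via hub B, has attribute Y, requires refrigeration, has marker L, incurs a surcharge, has attribute K, is in category F, is classified as D, is held at customs, has marker N, is classified as X, is oversized, carries flag Z, has attribute S, is hazmat, has marker G, has attribute J, is consolidated, goes by air.
No rule has "it is tagged W" as its conclusion, and it is not among the given facts.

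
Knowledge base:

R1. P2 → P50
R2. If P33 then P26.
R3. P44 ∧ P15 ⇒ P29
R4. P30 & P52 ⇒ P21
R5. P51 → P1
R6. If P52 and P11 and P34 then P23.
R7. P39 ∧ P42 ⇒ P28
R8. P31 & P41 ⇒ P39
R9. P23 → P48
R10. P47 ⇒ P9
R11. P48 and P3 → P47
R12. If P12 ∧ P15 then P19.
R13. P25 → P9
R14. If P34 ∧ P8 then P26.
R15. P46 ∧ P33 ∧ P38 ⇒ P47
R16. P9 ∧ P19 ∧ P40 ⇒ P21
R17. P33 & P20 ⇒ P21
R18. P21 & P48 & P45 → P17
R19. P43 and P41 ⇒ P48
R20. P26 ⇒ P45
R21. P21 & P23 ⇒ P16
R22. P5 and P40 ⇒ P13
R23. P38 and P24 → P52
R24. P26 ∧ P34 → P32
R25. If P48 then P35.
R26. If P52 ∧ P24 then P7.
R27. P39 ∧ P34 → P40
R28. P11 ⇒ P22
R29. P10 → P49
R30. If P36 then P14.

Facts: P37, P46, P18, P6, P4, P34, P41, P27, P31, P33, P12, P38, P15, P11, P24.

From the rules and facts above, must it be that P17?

Yes

P26  (by R2: P33)
P39  (by R8: P31, P41)
P19  (by R12: P12, P15)
P47  (by R15: P46, P33, P38)
P45  (by R20: P26)
P52  (by R23: P38, P24)
P40  (by R27: P39, P34)
P23  (by R6: P52, P11, P34)
P48  (by R9: P23)
P9  (by R10: P47)
P21  (by R16: P9, P19, P40)
P17  (by R18: P21, P48, P45)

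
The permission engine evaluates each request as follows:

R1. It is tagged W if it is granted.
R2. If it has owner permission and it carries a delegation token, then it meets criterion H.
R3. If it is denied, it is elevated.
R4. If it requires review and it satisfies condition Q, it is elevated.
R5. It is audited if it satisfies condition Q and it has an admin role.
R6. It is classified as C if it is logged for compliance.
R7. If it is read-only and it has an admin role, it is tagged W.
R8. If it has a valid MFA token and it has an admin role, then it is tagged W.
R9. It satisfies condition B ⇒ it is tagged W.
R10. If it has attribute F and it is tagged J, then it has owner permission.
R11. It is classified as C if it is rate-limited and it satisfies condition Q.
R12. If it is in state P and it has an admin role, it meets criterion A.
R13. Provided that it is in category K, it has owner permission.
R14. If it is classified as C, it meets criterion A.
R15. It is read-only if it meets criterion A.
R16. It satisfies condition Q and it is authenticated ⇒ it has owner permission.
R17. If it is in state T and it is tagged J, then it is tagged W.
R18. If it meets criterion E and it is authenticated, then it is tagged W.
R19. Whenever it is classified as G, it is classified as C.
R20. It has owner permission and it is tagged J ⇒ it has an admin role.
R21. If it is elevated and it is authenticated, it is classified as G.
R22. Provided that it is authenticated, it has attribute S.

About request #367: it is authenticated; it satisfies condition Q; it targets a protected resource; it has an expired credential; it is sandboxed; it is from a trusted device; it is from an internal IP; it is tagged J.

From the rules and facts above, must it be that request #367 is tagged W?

Forward chaining from the given facts derives: has owner permission, has an admin role, has attribute S, is audited.
Rules concluding "it is tagged W": R1 needs "it is granted"; R7 needs "it is read-only"; R8 needs "it has a valid MFA token"; R9 needs "it satisfies condition B"; R17 needs "it is in state T"; R18 needs "it meets criterion E" — none of these are established.

No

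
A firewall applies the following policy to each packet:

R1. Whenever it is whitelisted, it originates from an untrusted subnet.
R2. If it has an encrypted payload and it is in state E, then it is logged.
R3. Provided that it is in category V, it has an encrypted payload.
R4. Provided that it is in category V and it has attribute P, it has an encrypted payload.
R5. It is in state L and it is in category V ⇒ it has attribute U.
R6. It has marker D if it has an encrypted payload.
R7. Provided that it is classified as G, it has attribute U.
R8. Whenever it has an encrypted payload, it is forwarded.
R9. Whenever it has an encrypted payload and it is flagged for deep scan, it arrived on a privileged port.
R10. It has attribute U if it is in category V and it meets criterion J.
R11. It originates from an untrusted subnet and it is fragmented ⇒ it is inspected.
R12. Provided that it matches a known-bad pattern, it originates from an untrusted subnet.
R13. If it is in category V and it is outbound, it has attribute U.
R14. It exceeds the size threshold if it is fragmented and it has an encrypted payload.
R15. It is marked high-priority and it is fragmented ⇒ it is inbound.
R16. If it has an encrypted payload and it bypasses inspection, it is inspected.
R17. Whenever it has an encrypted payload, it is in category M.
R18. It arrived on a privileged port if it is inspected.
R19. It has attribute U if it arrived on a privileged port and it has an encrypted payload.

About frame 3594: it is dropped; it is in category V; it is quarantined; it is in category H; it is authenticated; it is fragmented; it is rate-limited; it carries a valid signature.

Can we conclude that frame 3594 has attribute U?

No

Forward chaining from the given facts derives: has an encrypted payload, has marker D, is forwarded, exceeds the size threshold, is in category M.
Rules concluding "it has attribute U": R5 needs "it is in state L"; R7 needs "it is classified as G"; R10 needs "it meets criterion J"; R13 needs "it is outbound"; R19 needs "it arrived on a privileged port" — none of these are established.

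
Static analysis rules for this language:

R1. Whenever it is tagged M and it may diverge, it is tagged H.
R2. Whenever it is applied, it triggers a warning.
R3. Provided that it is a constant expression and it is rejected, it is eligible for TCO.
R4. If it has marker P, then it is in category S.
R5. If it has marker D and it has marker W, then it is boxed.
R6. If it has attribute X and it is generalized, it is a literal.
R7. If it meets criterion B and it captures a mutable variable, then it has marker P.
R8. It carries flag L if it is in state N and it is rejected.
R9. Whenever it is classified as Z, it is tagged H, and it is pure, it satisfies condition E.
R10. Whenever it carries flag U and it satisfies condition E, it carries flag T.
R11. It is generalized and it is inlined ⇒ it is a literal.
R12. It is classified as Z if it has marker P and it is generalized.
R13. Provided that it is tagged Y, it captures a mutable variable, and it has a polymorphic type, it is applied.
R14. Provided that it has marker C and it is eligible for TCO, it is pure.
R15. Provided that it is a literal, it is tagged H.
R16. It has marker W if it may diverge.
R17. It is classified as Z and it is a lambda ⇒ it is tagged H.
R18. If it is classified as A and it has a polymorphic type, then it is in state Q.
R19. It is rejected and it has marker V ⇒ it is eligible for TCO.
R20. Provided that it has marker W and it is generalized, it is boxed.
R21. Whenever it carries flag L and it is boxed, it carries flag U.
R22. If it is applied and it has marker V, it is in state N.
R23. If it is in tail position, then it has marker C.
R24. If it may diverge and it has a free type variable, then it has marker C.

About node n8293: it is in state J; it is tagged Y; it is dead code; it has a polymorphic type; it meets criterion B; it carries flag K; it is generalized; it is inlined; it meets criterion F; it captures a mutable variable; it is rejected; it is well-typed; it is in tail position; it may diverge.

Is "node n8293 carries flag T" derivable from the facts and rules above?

No

Forward chaining from the given facts derives: has marker P, is a literal, is classified as Z, is applied, is tagged H, has marker W, is boxed, has marker C, triggers a warning, is in category S.
The only rule concluding "it carries flag T" is R10, which needs "it carries flag U"; that is never established.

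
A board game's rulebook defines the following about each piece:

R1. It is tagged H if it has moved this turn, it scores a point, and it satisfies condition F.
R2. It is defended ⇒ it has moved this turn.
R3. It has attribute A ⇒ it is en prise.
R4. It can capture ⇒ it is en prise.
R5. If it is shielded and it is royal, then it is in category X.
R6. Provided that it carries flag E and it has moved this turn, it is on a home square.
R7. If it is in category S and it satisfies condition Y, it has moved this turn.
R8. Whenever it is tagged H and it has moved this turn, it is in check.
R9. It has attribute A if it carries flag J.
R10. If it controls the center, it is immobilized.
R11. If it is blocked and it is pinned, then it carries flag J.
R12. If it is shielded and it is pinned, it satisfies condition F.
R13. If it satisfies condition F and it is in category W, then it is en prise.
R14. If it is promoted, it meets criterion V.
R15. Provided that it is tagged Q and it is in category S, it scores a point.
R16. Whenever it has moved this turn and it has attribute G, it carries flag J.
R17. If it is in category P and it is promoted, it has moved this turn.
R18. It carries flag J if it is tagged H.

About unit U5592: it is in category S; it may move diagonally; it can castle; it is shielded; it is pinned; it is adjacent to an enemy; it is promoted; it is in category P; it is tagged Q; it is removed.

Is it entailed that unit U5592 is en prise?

By R12 (it is shielded, it is pinned): it satisfies condition F.
By R15 (it is tagged Q, it is in category S): it scores a point.
By R17 (it is in category P, it is promoted): it has moved this turn.
By R1 (it has moved this turn, it scores a point, it satisfies condition F): it is tagged H.
By R18 (it is tagged H): it carries flag J.
By R9 (it carries flag J): it has attribute A.
By R3 (it has attribute A): it is en prise.

Yes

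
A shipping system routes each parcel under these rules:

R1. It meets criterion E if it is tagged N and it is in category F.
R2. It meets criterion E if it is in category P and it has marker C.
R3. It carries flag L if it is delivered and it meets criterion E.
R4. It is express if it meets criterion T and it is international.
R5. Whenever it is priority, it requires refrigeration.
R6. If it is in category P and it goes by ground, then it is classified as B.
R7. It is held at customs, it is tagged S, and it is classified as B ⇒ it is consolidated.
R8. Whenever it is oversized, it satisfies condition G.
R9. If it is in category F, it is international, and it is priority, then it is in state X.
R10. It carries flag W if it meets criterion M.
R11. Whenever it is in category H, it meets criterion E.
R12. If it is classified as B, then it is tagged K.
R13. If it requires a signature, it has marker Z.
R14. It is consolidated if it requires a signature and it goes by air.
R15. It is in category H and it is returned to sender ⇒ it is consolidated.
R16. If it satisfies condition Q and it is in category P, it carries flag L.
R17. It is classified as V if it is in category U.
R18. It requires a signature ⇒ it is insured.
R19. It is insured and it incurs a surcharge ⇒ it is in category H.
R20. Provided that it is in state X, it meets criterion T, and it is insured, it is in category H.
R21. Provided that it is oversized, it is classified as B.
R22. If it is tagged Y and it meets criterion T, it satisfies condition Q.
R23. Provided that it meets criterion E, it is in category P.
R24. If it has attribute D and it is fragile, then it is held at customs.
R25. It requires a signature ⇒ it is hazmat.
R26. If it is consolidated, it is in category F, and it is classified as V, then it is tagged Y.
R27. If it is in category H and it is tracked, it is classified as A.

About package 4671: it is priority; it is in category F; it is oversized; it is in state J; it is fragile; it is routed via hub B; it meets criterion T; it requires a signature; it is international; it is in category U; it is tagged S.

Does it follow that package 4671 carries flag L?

Forward chaining from the given facts derives: is express, requires refrigeration, satisfies condition G, is in state X, has marker Z, is classified as V, is insured, is in category H, is classified as B, is hazmat, meets criterion E, is tagged K, is in category P.
Rules concluding "it carries flag L": R3 needs "it is delivered"; R16 needs "it satisfies condition Q" — none of these are established.

No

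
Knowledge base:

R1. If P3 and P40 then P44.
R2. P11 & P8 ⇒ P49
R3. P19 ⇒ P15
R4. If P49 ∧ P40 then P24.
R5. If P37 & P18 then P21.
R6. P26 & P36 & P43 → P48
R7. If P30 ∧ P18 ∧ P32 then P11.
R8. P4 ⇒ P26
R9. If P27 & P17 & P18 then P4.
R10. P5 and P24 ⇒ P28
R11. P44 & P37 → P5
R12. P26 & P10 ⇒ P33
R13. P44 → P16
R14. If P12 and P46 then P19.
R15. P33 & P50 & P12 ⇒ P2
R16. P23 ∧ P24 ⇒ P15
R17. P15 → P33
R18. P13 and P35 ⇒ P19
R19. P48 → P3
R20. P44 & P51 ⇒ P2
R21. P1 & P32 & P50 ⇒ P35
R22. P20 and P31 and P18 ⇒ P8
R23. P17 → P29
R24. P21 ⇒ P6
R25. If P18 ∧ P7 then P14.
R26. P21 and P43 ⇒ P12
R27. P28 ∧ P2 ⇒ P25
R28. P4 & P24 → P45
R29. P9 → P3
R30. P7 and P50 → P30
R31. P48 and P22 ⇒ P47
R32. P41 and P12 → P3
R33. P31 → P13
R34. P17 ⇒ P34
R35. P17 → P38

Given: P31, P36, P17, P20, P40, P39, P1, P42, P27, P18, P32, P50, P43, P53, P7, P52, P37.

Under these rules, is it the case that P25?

P21  (by R5: P37, P18)
P4  (by R9: P27, P17, P18)
P35  (by R21: P1, P32, P50)
P8  (by R22: P20, P31, P18)
P12  (by R26: P21, P43)
P30  (by R30: P7, P50)
P13  (by R33: P31)
P11  (by R7: P30, P18, P32)
P26  (by R8: P4)
P19  (by R18: P13, P35)
P49  (by R2: P11, P8)
P15  (by R3: P19)
P24  (by R4: P49, P40)
P48  (by R6: P26, P36, P43)
P33  (by R17: P15)
P3  (by R19: P48)
P44  (by R1: P3, P40)
P5  (by R11: P44, P37)
P2  (by R15: P33, P50, P12)
P28  (by R10: P5, P24)
P25  (by R27: P28, P2)

Yes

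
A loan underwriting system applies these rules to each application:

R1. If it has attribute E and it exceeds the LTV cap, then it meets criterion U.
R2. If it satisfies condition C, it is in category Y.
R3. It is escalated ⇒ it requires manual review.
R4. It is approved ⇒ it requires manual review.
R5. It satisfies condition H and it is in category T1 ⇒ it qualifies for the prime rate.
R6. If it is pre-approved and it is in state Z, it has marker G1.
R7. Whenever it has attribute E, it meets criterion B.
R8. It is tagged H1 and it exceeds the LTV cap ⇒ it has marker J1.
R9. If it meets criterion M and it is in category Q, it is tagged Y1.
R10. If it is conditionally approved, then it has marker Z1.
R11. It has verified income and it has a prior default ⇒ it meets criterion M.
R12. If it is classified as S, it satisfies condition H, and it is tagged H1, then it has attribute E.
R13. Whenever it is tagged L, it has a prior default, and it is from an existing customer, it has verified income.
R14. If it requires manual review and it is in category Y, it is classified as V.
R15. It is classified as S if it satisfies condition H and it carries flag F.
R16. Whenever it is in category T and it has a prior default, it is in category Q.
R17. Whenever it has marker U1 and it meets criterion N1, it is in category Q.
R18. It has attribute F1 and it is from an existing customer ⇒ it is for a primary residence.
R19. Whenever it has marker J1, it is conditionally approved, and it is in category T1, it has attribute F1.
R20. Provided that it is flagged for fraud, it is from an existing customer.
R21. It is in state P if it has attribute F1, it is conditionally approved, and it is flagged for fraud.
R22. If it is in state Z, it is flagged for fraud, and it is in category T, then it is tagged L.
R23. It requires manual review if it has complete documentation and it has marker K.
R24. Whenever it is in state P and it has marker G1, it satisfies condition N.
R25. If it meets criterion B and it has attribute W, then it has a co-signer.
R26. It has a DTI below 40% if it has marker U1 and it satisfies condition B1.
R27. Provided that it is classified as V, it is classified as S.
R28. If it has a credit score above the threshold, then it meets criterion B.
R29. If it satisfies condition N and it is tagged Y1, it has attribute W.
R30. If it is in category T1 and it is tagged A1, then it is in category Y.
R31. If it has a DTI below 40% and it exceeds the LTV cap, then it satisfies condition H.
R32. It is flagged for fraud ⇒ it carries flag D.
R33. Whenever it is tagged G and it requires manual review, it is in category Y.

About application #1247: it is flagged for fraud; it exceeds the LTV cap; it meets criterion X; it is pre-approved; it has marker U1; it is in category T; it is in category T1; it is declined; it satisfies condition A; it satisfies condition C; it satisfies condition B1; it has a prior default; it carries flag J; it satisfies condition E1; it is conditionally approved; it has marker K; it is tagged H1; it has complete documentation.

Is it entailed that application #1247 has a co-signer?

Forward chaining from the given facts derives: is in category Y, has marker J1, has marker Z1, is in category Q, has attribute F1, is from an existing customer, is in state P, requires manual review, has a DTI below 40%, satisfies condition H, carries flag D, qualifies for the prime rate, is classified as V, is for a primary residence, is classified as S, has attribute E, meets criterion U, meets criterion B.
The only rule concluding "it has a co-signer" is R25, which needs "it has attribute W"; that is never established.

No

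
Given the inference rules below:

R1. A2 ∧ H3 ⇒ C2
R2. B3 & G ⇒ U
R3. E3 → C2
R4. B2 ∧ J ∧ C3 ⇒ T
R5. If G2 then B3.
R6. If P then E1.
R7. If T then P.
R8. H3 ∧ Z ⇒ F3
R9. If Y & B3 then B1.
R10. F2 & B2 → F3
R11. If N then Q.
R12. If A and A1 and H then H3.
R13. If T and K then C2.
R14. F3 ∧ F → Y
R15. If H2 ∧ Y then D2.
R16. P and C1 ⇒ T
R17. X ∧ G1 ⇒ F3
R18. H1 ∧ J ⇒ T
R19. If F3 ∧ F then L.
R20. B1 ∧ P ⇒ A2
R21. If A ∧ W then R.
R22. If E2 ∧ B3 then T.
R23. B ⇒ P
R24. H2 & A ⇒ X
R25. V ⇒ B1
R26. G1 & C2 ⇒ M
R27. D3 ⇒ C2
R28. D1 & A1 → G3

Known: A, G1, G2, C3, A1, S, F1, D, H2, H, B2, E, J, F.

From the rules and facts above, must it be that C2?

Yes

T  (by R4: B2, J, C3)
B3  (by R5: G2)
P  (by R7: T)
H3  (by R12: A, A1, H)
X  (by R24: H2, A)
F3  (by R17: X, G1)
Y  (by R14: F3, F)
B1  (by R9: Y, B3)
A2  (by R20: B1, P)
C2  (by R1: A2, H3)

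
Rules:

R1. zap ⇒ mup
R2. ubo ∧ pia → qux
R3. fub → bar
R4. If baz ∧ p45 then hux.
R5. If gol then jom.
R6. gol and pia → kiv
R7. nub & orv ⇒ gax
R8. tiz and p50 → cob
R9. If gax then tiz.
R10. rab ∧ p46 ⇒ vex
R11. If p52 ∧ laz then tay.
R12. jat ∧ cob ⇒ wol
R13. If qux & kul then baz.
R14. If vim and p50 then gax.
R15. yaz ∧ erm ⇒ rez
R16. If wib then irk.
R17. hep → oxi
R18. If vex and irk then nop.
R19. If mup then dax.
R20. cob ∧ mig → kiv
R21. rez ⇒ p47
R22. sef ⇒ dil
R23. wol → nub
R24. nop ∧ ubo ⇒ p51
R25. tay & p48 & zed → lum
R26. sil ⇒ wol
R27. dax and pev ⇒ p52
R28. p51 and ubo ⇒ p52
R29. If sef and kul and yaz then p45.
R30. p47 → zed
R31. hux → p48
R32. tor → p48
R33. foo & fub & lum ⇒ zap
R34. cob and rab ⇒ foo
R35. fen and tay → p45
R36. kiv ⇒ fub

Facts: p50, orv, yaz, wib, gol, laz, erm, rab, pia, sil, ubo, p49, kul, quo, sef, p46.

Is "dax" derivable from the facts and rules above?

qux  (by R2: ubo, pia)
kiv  (by R6: gol, pia)
vex  (by R10: rab, p46)
baz  (by R13: qux, kul)
rez  (by R15: yaz, erm)
irk  (by R16: wib)
nop  (by R18: vex, irk)
p47  (by R21: rez)
p51  (by R24: nop, ubo)
wol  (by R26: sil)
p52  (by R28: p51, ubo)
p45  (by R29: sef, kul, yaz)
zed  (by R30: p47)
fub  (by R36: kiv)
hux  (by R4: baz, p45)
tay  (by R11: p52, laz)
nub  (by R23: wol)
p48  (by R31: hux)
gax  (by R7: nub, orv)
tiz  (by R9: gax)
lum  (by R25: tay, p48, zed)
cob  (by R8: tiz, p50)
foo  (by R34: cob, rab)
zap  (by R33: foo, fub, lum)
mup  (by R1: zap)
dax  (by R19: mup)

Yes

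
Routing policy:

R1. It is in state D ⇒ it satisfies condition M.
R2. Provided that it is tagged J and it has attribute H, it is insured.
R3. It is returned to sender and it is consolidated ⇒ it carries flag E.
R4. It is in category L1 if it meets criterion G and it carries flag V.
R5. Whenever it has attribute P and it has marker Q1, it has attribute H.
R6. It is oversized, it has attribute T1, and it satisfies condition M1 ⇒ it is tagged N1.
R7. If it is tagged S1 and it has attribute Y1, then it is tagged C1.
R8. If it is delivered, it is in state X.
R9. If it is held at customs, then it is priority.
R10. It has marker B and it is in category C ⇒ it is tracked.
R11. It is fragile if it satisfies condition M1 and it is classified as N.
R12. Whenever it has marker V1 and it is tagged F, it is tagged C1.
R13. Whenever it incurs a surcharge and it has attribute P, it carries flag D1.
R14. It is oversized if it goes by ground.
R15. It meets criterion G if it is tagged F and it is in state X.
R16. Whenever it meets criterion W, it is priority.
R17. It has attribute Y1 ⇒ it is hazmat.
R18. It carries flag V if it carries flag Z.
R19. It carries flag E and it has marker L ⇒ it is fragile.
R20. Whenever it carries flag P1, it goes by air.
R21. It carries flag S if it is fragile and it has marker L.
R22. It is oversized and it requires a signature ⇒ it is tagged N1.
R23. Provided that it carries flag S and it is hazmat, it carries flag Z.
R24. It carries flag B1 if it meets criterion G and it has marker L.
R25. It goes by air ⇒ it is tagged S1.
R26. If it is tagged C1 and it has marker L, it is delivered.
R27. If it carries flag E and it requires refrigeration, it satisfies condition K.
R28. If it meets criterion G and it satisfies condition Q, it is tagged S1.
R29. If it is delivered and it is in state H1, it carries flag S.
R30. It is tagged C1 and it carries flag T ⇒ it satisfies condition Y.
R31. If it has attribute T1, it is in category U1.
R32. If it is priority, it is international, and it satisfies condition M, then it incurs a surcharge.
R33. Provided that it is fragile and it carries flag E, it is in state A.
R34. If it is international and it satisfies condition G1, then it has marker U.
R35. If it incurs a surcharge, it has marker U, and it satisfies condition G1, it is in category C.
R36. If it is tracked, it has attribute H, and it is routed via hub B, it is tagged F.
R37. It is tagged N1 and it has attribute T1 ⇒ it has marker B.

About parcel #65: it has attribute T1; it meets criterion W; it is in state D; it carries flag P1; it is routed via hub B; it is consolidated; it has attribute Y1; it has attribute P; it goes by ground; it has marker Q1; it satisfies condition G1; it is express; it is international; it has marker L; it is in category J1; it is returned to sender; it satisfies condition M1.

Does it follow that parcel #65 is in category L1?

By R1 (it is in state D): it satisfies condition M.
By R3 (it is returned to sender, it is consolidated): it carries flag E.
By R5 (it has attribute P, it has marker Q1): it has attribute H.
By R14 (it goes by ground): it is oversized.
By R16 (it meets criterion W): it is priority.
By R17 (it has attribute Y1): it is hazmat.
By R19 (it carries flag E, it has marker L): it is fragile.
By R20 (it carries flag P1): it goes by air.
By R21 (it is fragile, it has marker L): it carries flag S.
By R23 (it carries flag S, it is hazmat): it carries flag Z.
By R25 (it goes by air): it is tagged S1.
By R32 (it is priority, it is international, it satisfies condition M): it incurs a surcharge.
By R34 (it is international, it satisfies condition G1): it has marker U.
By R35 (it incurs a surcharge, it has marker U, it satisfies condition G1): it is in category C.
By R6 (it is oversized, it has attribute T1, it satisfies condition M1): it is tagged N1.
By R7 (it is tagged S1, it has attribute Y1): it is tagged C1.
By R18 (it carries flag Z): it carries flag V.
By R26 (it is tagged C1, it has marker L): it is delivered.
By R37 (it is tagged N1, it has attribute T1): it has marker B.
By R8 (it is delivered): it is in state X.
By R10 (it has marker B, it is in category C): it is tracked.
By R36 (it is tracked, it has attribute H, it is routed via hub B): it is tagged F.
By R15 (it is tagged F, it is in state X): it meets criterion G.
By R4 (it meets criterion G, it carries flag V): it is in category L1.

Yes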